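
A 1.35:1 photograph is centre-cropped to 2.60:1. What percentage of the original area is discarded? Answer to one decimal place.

48.1%

2.60:1 is wider than 1.35:1, so the crop keeps the full width and trims the height.
Area ratio = (1.350)/(2.600) = 51.92%; the remaining 48.08% is cropped out.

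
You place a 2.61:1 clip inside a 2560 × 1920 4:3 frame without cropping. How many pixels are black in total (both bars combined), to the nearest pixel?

2.61:1 is wider than 4:3, so it spans the full width.
Content height = 2560 / 2.610 ≈ 980.8429 px.
1920 − 980.8429 = 939.1571 px of bars.
Bar area = 939.1571 × 2560 ≈ 2404242 px.

2404242 pixels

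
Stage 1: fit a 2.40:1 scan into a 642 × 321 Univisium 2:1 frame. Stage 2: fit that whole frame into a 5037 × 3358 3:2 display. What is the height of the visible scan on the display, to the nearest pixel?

Inside the 642×321 canvas the scan is width-limited at 642.00 × 267.50.
The Univisium 2:1 canvas is width-limited in 5037×3358, giving 5037.00 × 2518.50; scale factor 7.8458.
Applying the same ×7.8458: 267.50 → 2098.75.

2099 px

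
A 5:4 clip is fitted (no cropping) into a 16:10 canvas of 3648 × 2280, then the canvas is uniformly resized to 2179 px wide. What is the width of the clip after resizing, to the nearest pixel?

1702 px

In the 3648×2280 frame the clip fills the height: width = 2280 × 5/4 ≈ 2850.00 px.
The frame scales by 2179/3648 = 0.5973; 2850.00 × 0.5973 ≈ 1702.34 px.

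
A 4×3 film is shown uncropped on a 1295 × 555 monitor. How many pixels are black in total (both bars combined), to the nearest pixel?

308025 pixels

4×3 (1.333) < 21:9 (2.333), so the film fills the height.
The film is 555 × 4/3 ≈ 740.0000 px wide.
Black = 1295 − 740.0000 = 555.0000 px.
Bar area = 555.0000 × 555 ≈ 308025 px.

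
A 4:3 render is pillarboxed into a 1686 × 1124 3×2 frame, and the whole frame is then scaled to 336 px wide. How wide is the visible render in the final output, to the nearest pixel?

Fitted into 1686×1124, the render spans the height; its width is 1124 × 4/3 ≈ 1498.67 px.
The frame scales by 336/1686 = 0.1993; 1498.67 × 0.1993 ≈ 298.67 px.

299 px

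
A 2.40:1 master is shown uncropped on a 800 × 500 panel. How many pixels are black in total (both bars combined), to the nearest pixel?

2.40:1 is wider than 16:10, so it spans the full width.
Content height = 800 / 2.400 ≈ 333.3333 px.
Black = 500 − 333.3333 = 166.6667 px.
Bar area = 166.6667 × 800 ≈ 133333 px.

133333 pixels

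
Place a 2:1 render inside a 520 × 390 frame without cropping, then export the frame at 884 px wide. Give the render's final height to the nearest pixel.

Fitted into 520×390, the render spans the width; its height is 520 × 1/2 ≈ 260.00 px.
The frame scales by 884/520 = 1.7000; 260.00 × 1.7000 ≈ 442.00 px.

442 px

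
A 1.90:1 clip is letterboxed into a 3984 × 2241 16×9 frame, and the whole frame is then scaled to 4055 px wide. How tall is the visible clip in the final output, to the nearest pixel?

2134 px

At 3984×2241 the clip is width-limited, so height = 3984 / 1.900 ≈ 2096.84 px.
Resizing to 4055 px wide multiplies everything by 1.0178: 2096.84 → 2134.21 px.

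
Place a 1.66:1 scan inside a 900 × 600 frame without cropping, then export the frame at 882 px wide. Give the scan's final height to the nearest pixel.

531 px

In the 900×600 frame the scan fills the width: height = 900 / 1.660 ≈ 542.17 px.
Scaling 900 → 882 is ×0.9800, so the height becomes 542.17 × 0.9800 ≈ 531.33 px.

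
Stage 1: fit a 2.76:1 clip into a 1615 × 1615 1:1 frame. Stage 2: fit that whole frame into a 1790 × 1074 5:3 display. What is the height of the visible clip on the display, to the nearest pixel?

389 px

First fit — 2.76:1 into 1615×1615 spans the width: 1615.00 × 585.14.
Second fit — the 1:1 canvas into 1790×1074 spans the height: 1074.00 × 1074.00 (×0.6650 from 1615×1615).
The clip scales with it: height 585.14 × 0.6650 ≈ 389.13.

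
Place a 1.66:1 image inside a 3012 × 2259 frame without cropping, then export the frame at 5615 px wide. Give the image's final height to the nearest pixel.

At 3012×2259 the image is width-limited, so height = 3012 / 1.660 ≈ 1814.46 px.
Scaling 3012 → 5615 is ×1.8642, so the height becomes 1814.46 × 1.8642 ≈ 3382.53 px.

3383 px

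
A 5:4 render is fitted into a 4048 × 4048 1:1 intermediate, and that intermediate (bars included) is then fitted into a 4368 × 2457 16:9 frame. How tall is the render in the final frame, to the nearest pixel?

1966 px

Inside the 4048×4048 canvas the render is width-limited at 4048.00 × 3238.40.
Second fit — the 1:1 canvas into 4368×2457 spans the height: 2457.00 × 2457.00 (×0.6070 from 4048×4048).
So the render's height is 3238.40 × 0.6070 ≈ 1965.60.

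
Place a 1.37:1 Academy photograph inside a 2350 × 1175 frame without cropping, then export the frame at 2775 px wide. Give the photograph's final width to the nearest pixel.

1901 px

In the 2350×1175 frame the photograph fills the height: width = 1175 × 1.370 ≈ 1609.75 px.
The frame scales by 2775/2350 = 1.1809; 1609.75 × 1.1809 ≈ 1900.88 px.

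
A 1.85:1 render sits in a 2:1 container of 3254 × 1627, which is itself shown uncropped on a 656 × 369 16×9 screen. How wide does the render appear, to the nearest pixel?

First fit — 1.85:1 into 3254×1627 spans the height: 3009.95 × 1627.00.
2:1 in 656×369: fills the width, so the intermediate becomes 656.00 × 328.00 — a scale of ×0.2016.
So the render's width is 3009.95 × 0.2016 ≈ 606.80.

607 px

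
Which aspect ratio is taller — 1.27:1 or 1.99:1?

1.27:1

1.27 and 1.99; 1.99 > 1.27. The smaller width-to-height ratio is the taller frame.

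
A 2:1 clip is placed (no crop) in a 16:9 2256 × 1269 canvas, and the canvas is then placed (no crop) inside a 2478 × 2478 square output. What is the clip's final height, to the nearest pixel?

1239 px

2:1 in 2256×1269: fills the width, so the clip is 2256.00 × 1128.00.
The 16:9 canvas is width-limited in 2478×2478, giving 2478.00 × 1393.88; scale factor 1.0984.
So the clip's height is 1128.00 × 1.0984 ≈ 1239.00.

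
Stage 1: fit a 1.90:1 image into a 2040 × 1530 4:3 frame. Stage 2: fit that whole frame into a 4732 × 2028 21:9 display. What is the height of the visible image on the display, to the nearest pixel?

Inside the 2040×1530 canvas the image is width-limited at 2040.00 × 1073.68.
The 4:3 canvas is height-limited in 4732×2028, giving 2704.00 × 2028.00; scale factor 1.3255.
The image scales with it: height 1073.68 × 1.3255 ≈ 1423.16.

1423 px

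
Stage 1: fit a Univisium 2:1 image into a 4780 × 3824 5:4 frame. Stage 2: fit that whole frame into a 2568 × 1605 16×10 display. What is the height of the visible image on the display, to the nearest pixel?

1003 px

Inside the 4780×3824 canvas the image is width-limited at 4780.00 × 2390.00.
The 5:4 canvas is height-limited in 2568×1605, giving 2006.25 × 1605.00; scale factor 0.4197.
The image scales with it: height 2390.00 × 0.4197 ≈ 1003.12.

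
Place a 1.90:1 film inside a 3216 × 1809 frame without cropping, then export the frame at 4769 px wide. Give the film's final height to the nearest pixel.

2510 px

At 3216×1809 the film is width-limited, so height = 3216 / 1.900 ≈ 1692.63 px.
Resizing to 4769 px wide multiplies everything by 1.4829: 1692.63 → 2510.00 px.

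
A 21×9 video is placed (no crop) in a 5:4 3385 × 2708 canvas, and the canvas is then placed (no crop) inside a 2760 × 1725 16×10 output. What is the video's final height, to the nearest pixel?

21×9 in 3385×2708: fills the width, so the video is 3385.00 × 1450.71.
5:4 in 2760×1725: fills the height, so the intermediate becomes 2156.25 × 1725.00 — a scale of ×0.6370.
The video scales with it: height 1450.71 × 0.6370 ≈ 924.11.

924 px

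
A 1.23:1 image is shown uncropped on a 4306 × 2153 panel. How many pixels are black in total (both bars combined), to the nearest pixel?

1.23:1 is narrower than 2:1, so it spans the full height.
Content width = 2153 × 1.230 ≈ 2648.1900 px.
Black = 4306 − 2648.1900 = 1657.8100 px.
Across the 2153-px span: 1657.8100 × 2153 ≈ 3569265 px.

3569265 pixels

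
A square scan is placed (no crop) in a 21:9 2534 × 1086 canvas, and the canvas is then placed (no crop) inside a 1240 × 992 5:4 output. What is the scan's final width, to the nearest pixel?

First fit — square into 2534×1086 spans the height: 1086.00 × 1086.00.
21:9 in 1240×992: fills the width, so the intermediate becomes 1240.00 × 531.43 — a scale of ×0.4893.
So the scan's width is 1086.00 × 0.4893 ≈ 531.43.

531 px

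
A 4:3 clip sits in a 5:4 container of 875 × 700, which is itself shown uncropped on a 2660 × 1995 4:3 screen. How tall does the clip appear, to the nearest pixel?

4:3 in 875×700: fills the width, so the clip is 875.00 × 656.25.
The 5:4 canvas is height-limited in 2660×1995, giving 2493.75 × 1995.00; scale factor 2.8500.
The clip scales with it: height 656.25 × 2.8500 ≈ 1870.31.

1870 px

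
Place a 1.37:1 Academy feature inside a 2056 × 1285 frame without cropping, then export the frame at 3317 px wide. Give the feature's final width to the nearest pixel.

2840 px

At 2056×1285 the feature is height-limited, so width = 1285 × 1.370 ≈ 1760.45 px.
Scaling 2056 → 3317 is ×1.6133, so the width becomes 1760.45 × 1.6133 ≈ 2840.18 px.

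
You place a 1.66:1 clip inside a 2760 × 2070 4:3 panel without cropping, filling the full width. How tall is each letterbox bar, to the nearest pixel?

That makes the image 1662.65 px tall (2760 / 1.660).
Black = 2070 − 1662.65 = 407.35 px, or 203.67 per bar.

204 px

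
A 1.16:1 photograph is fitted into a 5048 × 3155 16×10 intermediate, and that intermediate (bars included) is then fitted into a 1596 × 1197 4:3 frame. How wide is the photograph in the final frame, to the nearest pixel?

1157 px

First fit — 1.16:1 into 5048×3155 spans the height: 3659.80 × 3155.00.
The 16×10 canvas is width-limited in 1596×1197, giving 1596.00 × 997.50; scale factor 0.3162.
Applying the same ×0.3162: 3659.80 → 1157.10.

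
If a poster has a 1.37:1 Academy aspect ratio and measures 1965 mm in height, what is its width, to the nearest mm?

2692 mm

Width = 1965 × 1.370 = 2692.05.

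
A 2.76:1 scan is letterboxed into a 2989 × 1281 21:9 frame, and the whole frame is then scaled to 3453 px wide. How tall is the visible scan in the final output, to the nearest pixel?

In the 2989×1281 frame the scan fills the width: height = 2989 / 2.760 ≈ 1082.97 px.
Scaling 2989 → 3453 is ×1.1552, so the height becomes 1082.97 × 1.1552 ≈ 1251.09 px.

1251 px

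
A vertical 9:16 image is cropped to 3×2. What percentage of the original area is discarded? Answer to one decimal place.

3×2 is wider than vertical 9:16, so the crop keeps the full width and trims the height.
Area ratio = (0.562)/(1.500) = 37.50%; the remaining 62.50% is cropped out.

62.5%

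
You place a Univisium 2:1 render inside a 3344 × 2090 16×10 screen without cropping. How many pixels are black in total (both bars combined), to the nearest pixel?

1397792 pixels

Since 2.000 > 1.600, the render is width-limited.
Content height = 3344 × 1/2 ≈ 1672.0000 px.
2090 − 1672.0000 = 418.0000 px of bars.
Across the 3344-px span: 418.0000 × 3344 ≈ 1397792 px.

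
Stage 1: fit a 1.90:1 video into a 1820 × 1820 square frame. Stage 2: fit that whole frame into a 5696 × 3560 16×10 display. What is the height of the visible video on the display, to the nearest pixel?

Inside the 1820×1820 canvas the video is width-limited at 1820.00 × 957.89.
The square canvas is height-limited in 5696×3560, giving 3560.00 × 3560.00; scale factor 1.9560.
So the video's height is 957.89 × 1.9560 ≈ 1873.68.

1874 px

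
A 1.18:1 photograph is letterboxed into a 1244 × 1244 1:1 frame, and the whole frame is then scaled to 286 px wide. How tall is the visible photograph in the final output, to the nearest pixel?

At 1244×1244 the photograph is width-limited, so height = 1244 / 1.180 ≈ 1054.24 px.
Resizing to 286 px wide multiplies everything by 0.2299: 1054.24 → 242.37 px.

242 px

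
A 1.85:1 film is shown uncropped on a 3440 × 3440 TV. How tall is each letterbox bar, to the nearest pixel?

Since 1.850 > 1.000, the film is width-limited.
That makes the image 1859.46 px tall (3440 / 1.850).
3440 − 1859.46 = 1580.54 px of bars (790.27 each).

790 px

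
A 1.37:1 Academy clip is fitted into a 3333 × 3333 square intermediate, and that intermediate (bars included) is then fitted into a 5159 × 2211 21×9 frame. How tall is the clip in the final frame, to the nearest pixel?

First fit — 1.37:1 Academy into 3333×3333 spans the width: 3333.00 × 2432.85.
The square canvas is height-limited in 5159×2211, giving 2211.00 × 2211.00; scale factor 0.6634.
So the clip's height is 2432.85 × 0.6634 ≈ 1613.87.

1614 px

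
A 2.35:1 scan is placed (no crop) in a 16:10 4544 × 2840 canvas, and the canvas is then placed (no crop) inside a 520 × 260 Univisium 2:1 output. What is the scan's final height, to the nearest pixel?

2.35:1 in 4544×2840: fills the width, so the scan is 4544.00 × 1933.62.
Second fit — the 16:10 canvas into 520×260 spans the height: 416.00 × 260.00 (×0.0915 from 4544×2840).
The scan scales with it: height 1933.62 × 0.0915 ≈ 177.02.

177 px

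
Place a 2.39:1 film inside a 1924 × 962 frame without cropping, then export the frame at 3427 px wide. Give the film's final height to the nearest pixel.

In the 1924×962 frame the film fills the width: height = 1924 / 2.390 ≈ 805.02 px.
Resizing to 3427 px wide multiplies everything by 1.7812: 805.02 → 1433.89 px.

1434 px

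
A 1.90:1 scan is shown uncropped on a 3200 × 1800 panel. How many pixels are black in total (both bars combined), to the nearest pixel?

370526 pixels

Since 1.900 > 1.778, the scan is width-limited.
That makes the image 1684.2105 px tall (3200 / 1.900).
Black = 1800 − 1684.2105 = 115.7895 px.
Bar area = 115.7895 × 3200 ≈ 370526 px.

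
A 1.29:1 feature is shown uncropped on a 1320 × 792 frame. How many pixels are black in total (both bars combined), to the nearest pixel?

236269 pixels

1.29:1 is narrower than 5:3, so it spans the full height.
Content width = 792 × 1.290 ≈ 1021.6800 px.
Leftover width: 1320 − 1021.6800 = 298.3200 px.
Bar area = 298.3200 × 792 ≈ 236269 px.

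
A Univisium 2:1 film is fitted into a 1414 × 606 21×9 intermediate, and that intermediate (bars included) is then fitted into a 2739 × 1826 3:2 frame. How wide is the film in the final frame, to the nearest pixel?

2348 px

Univisium 2:1 in 1414×606: fills the height, so the film is 1212.00 × 606.00.
21×9 in 2739×1826: fills the width, so the intermediate becomes 2739.00 × 1173.86 — a scale of ×1.9371.
So the film's width is 1212.00 × 1.9371 ≈ 2347.71.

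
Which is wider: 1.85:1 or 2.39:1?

2.39:1

1.85 and 2.39; 2.39 > 1.85.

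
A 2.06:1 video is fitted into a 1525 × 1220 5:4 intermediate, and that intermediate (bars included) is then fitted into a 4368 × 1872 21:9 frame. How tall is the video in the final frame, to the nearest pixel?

1136 px

2.06:1 in 1525×1220: fills the width, so the video is 1525.00 × 740.29.
Second fit — the 5:4 canvas into 4368×1872 spans the height: 2340.00 × 1872.00 (×1.5344 from 1525×1220).
So the video's height is 740.29 × 1.5344 ≈ 1135.92.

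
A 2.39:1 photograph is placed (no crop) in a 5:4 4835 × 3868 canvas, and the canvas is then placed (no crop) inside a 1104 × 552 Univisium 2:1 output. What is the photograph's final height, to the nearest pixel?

Inside the 4835×3868 canvas the photograph is width-limited at 4835.00 × 2023.01.
Second fit — the 5:4 canvas into 1104×552 spans the height: 690.00 × 552.00 (×0.1427 from 4835×3868).
The photograph scales with it: height 2023.01 × 0.1427 ≈ 288.70.

289 px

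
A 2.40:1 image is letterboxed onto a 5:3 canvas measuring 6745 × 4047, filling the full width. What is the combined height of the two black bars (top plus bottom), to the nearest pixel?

1237 px

That makes the image 2810.42 px tall (6745 / 2.400).
4047 − 2810.42 = 1236.58 px of bars.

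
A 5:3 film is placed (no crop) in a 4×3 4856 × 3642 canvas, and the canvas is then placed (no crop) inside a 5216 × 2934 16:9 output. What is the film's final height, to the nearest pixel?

2347 px

Inside the 4856×3642 canvas the film is width-limited at 4856.00 × 2913.60.
Second fit — the 4×3 canvas into 5216×2934 spans the height: 3912.00 × 2934.00 (×0.8056 from 4856×3642).
The film scales with it: height 2913.60 × 0.8056 ≈ 2347.20.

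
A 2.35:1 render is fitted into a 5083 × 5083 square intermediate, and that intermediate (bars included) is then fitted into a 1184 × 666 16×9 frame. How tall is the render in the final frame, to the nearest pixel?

Inside the 5083×5083 canvas the render is width-limited at 5083.00 × 2162.98.
square in 1184×666: fills the height, so the intermediate becomes 666.00 × 666.00 — a scale of ×0.1310.
The render scales with it: height 2162.98 × 0.1310 ≈ 283.40.

283 px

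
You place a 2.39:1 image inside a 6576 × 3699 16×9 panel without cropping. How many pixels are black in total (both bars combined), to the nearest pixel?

Since 2.390 > 1.778, the image is width-limited.
Content height = 6576 / 2.390 ≈ 2751.4644 px.
Leftover height: 3699 − 2751.4644 = 947.5356 px.
Bar area = 947.5356 × 6576 ≈ 6230994 px.

6230994 pixels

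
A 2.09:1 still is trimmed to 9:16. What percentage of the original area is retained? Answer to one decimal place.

9:16 is narrower than 2.09:1, so the crop keeps the full height and trims the width.
Area ratio = (0.562)/(2.090) = 26.91% retained.

26.9%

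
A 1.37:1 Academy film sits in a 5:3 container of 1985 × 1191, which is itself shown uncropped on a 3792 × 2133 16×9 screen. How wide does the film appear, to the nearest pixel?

2922 px

First fit — 1.37:1 Academy into 1985×1191 spans the height: 1631.67 × 1191.00.
5:3 in 3792×2133: fills the height, so the intermediate becomes 3555.00 × 2133.00 — a scale of ×1.7909.
So the film's width is 1631.67 × 1.7909 ≈ 2922.21.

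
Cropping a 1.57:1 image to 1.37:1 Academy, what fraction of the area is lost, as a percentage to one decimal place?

12.7%

Going from 1.57:1 to 1.37:1 Academy means cutting width while keeping height.
Area ratio = (1.370)/(1.570) = 87.26%; the remaining 12.74% is cropped out.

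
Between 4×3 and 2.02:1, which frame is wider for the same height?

4×3 = 1.333 and 2.02; 2.02 > 1.333.

2.02:1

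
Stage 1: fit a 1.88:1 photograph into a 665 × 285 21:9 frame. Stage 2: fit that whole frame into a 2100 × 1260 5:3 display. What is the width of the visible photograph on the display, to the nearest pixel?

1692 px

Inside the 665×285 canvas the photograph is height-limited at 535.80 × 285.00.
The 21:9 canvas is width-limited in 2100×1260, giving 2100.00 × 900.00; scale factor 3.1579.
So the photograph's width is 535.80 × 3.1579 ≈ 1692.00.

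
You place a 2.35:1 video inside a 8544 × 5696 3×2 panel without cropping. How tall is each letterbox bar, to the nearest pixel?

1030 px

2.35:1 is wider than 3×2, so it spans the full width.
That makes the image 3635.74 px tall (8544 / 2.350).
Black = 5696 − 3635.74 = 2060.26 px, or 1030.13 per bar.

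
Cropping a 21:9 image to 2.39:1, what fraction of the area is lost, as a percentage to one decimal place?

2.4%

The width stays; only height is cut (since 2.39:1 is wider than 21:9).
(2.333)/(2.390) ≈ 0.976 of the area survives, leaving 2.37% discarded.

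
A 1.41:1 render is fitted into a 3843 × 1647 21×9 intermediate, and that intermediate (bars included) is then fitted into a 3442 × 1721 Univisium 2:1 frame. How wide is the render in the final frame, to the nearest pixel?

2080 px

First fit — 1.41:1 into 3843×1647 spans the height: 2322.27 × 1647.00.
Second fit — the 21×9 canvas into 3442×1721 spans the width: 3442.00 × 1475.14 (×0.8957 from 3843×1647).
The render scales with it: width 2322.27 × 0.8957 ≈ 2079.95.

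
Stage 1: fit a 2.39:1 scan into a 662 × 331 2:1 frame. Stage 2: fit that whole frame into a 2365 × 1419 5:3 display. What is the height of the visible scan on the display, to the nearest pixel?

First fit — 2.39:1 into 662×331 spans the width: 662.00 × 276.99.
The 2:1 canvas is width-limited in 2365×1419, giving 2365.00 × 1182.50; scale factor 3.5725.
The scan scales with it: height 276.99 × 3.5725 ≈ 989.54.

990 px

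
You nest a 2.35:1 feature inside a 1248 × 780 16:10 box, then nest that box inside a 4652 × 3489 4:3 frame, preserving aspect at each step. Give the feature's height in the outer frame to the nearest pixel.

1980 px

Inside the 1248×780 canvas the feature is width-limited at 1248.00 × 531.06.
Second fit — the 16:10 canvas into 4652×3489 spans the width: 4652.00 × 2907.50 (×3.7276 from 1248×780).
The feature scales with it: height 531.06 × 3.7276 ≈ 1979.57.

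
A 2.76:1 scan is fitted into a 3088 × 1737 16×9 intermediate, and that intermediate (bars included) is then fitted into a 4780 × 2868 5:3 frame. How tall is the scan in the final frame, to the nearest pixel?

First fit — 2.76:1 into 3088×1737 spans the width: 3088.00 × 1118.84.
16×9 in 4780×2868: fills the width, so the intermediate becomes 4780.00 × 2688.75 — a scale of ×1.5479.
The scan scales with it: height 1118.84 × 1.5479 ≈ 1731.88.

1732 px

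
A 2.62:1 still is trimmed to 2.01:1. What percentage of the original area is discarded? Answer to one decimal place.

23.3%

Going from 2.62:1 to 2.01:1 means cutting width while keeping height.
Area ratio = (2.010)/(2.620) = 76.72%; the remaining 23.28% is cropped out.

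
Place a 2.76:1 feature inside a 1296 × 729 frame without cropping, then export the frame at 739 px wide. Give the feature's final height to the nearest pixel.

268 px

In the 1296×729 frame the feature fills the width: height = 1296 / 2.760 ≈ 469.57 px.
Resizing to 739 px wide multiplies everything by 0.5702: 469.57 → 267.75 px.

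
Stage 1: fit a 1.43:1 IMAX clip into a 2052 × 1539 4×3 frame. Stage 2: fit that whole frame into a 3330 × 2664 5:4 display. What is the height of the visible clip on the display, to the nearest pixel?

1.43:1 IMAX in 2052×1539: fills the width, so the clip is 2052.00 × 1434.97.
The 4×3 canvas is width-limited in 3330×2664, giving 3330.00 × 2497.50; scale factor 1.6228.
So the clip's height is 1434.97 × 1.6228 ≈ 2328.67.

2329 px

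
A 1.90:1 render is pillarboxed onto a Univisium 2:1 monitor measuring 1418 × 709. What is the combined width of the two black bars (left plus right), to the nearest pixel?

1.90:1 (1.900) < Univisium 2:1 (2.000), so the render fills the height.
That makes the image 1347.10 px wide (709 × 1.900).
Black = 1418 − 1347.10 = 70.90 px.

71 px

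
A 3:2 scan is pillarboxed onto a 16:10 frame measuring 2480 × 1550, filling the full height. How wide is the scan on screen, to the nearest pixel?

Content width = 1550 × 3/2 ≈ 2325.00 px.

2325 px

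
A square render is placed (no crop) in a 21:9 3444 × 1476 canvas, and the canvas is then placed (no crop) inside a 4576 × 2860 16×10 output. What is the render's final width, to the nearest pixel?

Inside the 3444×1476 canvas the render is height-limited at 1476.00 × 1476.00.
Second fit — the 21:9 canvas into 4576×2860 spans the width: 4576.00 × 1961.14 (×1.3287 from 3444×1476).
Applying the same ×1.3287: 1476.00 → 1961.14.

1961 px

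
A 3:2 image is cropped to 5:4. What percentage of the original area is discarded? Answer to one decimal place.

16.7%

Going from 3:2 to 5:4 means cutting width while keeping height.
Area ratio = (1.250)/(1.500) = 83.33%; the remaining 16.67% is cropped out.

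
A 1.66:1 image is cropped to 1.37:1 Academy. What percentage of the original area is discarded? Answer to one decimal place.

17.5%

1.37:1 Academy is narrower than 1.66:1, so the crop keeps the full height and trims the width.
(1.370)/(1.660) ≈ 0.825 of the area survives, leaving 17.47% discarded.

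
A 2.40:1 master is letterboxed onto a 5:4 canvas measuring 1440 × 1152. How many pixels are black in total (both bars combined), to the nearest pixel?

794880 pixels

2.40:1 (2.400) > 5:4 (1.250), so the master fills the width.
Content height = 1440 / 2.400 ≈ 600.0000 px.
1152 − 600.0000 = 552.0000 px of bars.
That's 552.0000 × 1440 ≈ 794880 black pixels.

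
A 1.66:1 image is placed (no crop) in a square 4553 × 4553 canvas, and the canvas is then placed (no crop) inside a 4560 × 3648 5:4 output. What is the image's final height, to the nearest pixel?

2198 px

First fit — 1.66:1 into 4553×4553 spans the width: 4553.00 × 2742.77.
square in 4560×3648: fills the height, so the intermediate becomes 3648.00 × 3648.00 — a scale of ×0.8012.
The image scales with it: height 2742.77 × 0.8012 ≈ 2197.59.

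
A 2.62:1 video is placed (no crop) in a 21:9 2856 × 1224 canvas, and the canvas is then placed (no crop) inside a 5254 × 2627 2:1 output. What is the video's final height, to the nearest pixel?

2005 px

Inside the 2856×1224 canvas the video is width-limited at 2856.00 × 1090.08.
The 21:9 canvas is width-limited in 5254×2627, giving 5254.00 × 2251.71; scale factor 1.8396.
The video scales with it: height 1090.08 × 1.8396 ≈ 2005.34.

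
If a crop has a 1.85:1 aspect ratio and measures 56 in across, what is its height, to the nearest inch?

30 in

Height = 56 / 1.850 = 30.27.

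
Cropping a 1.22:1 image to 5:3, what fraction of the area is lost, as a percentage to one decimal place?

5:3 is wider than 1.22:1, so the crop keeps the full width and trims the height.
Area ratio = (1.220)/(1.667) = 73.20%; the remaining 26.80% is cropped out.

26.8%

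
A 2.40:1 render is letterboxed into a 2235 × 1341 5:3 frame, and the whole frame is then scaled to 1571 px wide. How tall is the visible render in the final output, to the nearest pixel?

655 px

In the 2235×1341 frame the render fills the width: height = 2235 / 2.400 ≈ 931.25 px.
Scaling 2235 → 1571 is ×0.7029, so the height becomes 931.25 × 0.7029 ≈ 654.58 px.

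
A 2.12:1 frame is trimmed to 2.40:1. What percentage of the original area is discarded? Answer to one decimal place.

The width stays; only height is cut (since 2.40:1 is wider than 2.12:1).
Fraction kept = (2.120)/(2.400) ≈ 88.33%, so 11.67% is lost.

11.7%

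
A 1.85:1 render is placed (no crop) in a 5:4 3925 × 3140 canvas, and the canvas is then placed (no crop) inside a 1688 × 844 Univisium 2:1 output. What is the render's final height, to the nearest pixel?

570 px

1.85:1 in 3925×3140: fills the width, so the render is 3925.00 × 2121.62.
The 5:4 canvas is height-limited in 1688×844, giving 1055.00 × 844.00; scale factor 0.2688.
The render scales with it: height 2121.62 × 0.2688 ≈ 570.27.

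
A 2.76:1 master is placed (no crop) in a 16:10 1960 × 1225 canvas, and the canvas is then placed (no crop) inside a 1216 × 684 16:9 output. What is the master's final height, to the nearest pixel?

Inside the 1960×1225 canvas the master is width-limited at 1960.00 × 710.14.
The 16:10 canvas is height-limited in 1216×684, giving 1094.40 × 684.00; scale factor 0.5584.
So the master's height is 710.14 × 0.5584 ≈ 396.52.

397 px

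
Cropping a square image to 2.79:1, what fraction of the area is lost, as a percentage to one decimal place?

64.2%

The width stays; only height is cut (since 2.79:1 is wider than square).
Fraction kept = (1.000)/(2.790) ≈ 35.84%, so 64.16% is lost.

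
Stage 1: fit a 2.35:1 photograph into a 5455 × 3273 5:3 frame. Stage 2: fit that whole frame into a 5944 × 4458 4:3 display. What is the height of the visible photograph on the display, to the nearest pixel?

2529 px

2.35:1 in 5455×3273: fills the width, so the photograph is 5455.00 × 2321.28.
5:3 in 5944×4458: fills the width, so the intermediate becomes 5944.00 × 3566.40 — a scale of ×1.0896.
Applying the same ×1.0896: 2321.28 → 2529.36.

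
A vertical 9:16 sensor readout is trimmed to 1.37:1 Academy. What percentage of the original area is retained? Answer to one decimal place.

41.1%

The width stays; only height is cut (since 1.37:1 Academy is wider than vertical 9:16).
Fraction kept = (0.562)/(1.370) ≈ 41.06%.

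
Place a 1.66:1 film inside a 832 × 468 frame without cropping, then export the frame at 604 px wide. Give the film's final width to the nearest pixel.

In the 832×468 frame the film fills the height: width = 468 × 1.660 ≈ 776.88 px.
Resizing to 604 px wide multiplies everything by 0.7260: 776.88 → 563.99 px.

564 px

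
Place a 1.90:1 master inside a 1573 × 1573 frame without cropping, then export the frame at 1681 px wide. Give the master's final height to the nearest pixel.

At 1573×1573 the master is width-limited, so height = 1573 / 1.900 ≈ 827.89 px.
The frame scales by 1681/1573 = 1.0687; 827.89 × 1.0687 ≈ 884.74 px.

885 px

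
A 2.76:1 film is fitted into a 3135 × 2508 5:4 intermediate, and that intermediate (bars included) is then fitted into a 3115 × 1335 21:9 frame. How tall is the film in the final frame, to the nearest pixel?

605 px

First fit — 2.76:1 into 3135×2508 spans the width: 3135.00 × 1135.87.
The 5:4 canvas is height-limited in 3115×1335, giving 1668.75 × 1335.00; scale factor 0.5323.
Applying the same ×0.5323: 1135.87 → 604.62.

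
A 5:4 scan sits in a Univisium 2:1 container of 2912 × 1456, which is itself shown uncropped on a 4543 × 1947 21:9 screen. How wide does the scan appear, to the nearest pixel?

2434 px

5:4 in 2912×1456: fills the height, so the scan is 1820.00 × 1456.00.
Univisium 2:1 in 4543×1947: fills the height, so the intermediate becomes 3894.00 × 1947.00 — a scale of ×1.3372.
Applying the same ×1.3372: 1820.00 → 2433.75.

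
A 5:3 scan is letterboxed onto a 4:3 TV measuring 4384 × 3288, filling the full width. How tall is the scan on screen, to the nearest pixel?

2630 px

The scan is 4384 × 3/5 ≈ 2630.40 px tall.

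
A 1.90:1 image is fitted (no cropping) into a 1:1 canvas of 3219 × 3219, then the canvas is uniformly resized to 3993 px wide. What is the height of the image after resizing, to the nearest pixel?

2102 px

In the 3219×3219 frame the image fills the width: height = 3219 / 1.900 ≈ 1694.21 px.
The frame scales by 3993/3219 = 1.2404; 1694.21 × 1.2404 ≈ 2101.58 px.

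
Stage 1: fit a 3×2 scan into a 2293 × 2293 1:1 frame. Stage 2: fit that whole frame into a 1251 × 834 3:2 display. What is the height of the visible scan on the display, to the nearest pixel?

556 px

Inside the 2293×2293 canvas the scan is width-limited at 2293.00 × 1528.67.
1:1 in 1251×834: fills the height, so the intermediate becomes 834.00 × 834.00 — a scale of ×0.3637.
So the scan's height is 1528.67 × 0.3637 ≈ 556.00.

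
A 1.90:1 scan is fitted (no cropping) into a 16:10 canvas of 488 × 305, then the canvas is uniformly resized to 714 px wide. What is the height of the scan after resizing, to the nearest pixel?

In the 488×305 frame the scan fills the width: height = 488 / 1.900 ≈ 256.84 px.
Resizing to 714 px wide multiplies everything by 1.4631: 256.84 → 375.79 px.

376 px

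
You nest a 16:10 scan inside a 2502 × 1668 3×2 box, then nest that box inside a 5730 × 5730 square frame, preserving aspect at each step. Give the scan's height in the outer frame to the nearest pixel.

16:10 in 2502×1668: fills the width, so the scan is 2502.00 × 1563.75.
The 3×2 canvas is width-limited in 5730×5730, giving 5730.00 × 3820.00; scale factor 2.2902.
The scan scales with it: height 1563.75 × 2.2902 ≈ 3581.25.

3581 px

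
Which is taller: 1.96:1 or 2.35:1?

1.96 and 2.35; 2.35 > 1.96. The smaller width-to-height ratio is the taller frame.

1.96:1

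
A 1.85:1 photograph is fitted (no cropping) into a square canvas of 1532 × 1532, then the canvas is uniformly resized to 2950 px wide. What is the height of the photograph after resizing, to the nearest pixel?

Fitted into 1532×1532, the photograph spans the width; its height is 1532 / 1.850 ≈ 828.11 px.
Scaling 1532 → 2950 is ×1.9256, so the height becomes 828.11 × 1.9256 ≈ 1594.59 px.

1595 px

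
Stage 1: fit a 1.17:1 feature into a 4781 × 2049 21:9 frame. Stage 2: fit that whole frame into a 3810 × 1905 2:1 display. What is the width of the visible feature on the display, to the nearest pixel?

1.17:1 in 4781×2049: fills the height, so the feature is 2397.33 × 2049.00.
The 21:9 canvas is width-limited in 3810×1905, giving 3810.00 × 1632.86; scale factor 0.7969.
Applying the same ×0.7969: 2397.33 → 1910.44.

1910 px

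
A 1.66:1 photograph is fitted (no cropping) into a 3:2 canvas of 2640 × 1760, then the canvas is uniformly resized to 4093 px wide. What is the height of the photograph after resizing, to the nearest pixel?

Fitted into 2640×1760, the photograph spans the width; its height is 2640 / 1.660 ≈ 1590.36 px.
The frame scales by 4093/2640 = 1.5504; 1590.36 × 1.5504 ≈ 2465.66 px.

2466 px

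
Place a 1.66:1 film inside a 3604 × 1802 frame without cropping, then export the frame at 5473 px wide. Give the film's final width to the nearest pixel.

In the 3604×1802 frame the film fills the height: width = 1802 × 1.660 ≈ 2991.32 px.
The frame scales by 5473/3604 = 1.5186; 2991.32 × 1.5186 ≈ 4542.59 px.

4543 px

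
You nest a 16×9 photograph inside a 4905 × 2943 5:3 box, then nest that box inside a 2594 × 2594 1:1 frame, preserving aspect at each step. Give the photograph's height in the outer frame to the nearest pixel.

1459 px

16×9 in 4905×2943: fills the width, so the photograph is 4905.00 × 2759.06.
Second fit — the 5:3 canvas into 2594×2594 spans the width: 2594.00 × 1556.40 (×0.5288 from 4905×2943).
Applying the same ×0.5288: 2759.06 → 1459.12.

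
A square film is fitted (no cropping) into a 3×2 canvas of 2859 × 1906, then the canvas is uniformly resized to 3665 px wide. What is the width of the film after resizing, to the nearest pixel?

2443 px

At 2859×1906 the film is height-limited, so width = 1906 × 1/1 ≈ 1906.00 px.
The frame scales by 3665/2859 = 1.2819; 1906.00 × 1.2819 ≈ 2443.33 px.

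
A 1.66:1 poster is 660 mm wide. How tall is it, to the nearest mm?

398 mm

Height = 660 / 1.660 = 397.59.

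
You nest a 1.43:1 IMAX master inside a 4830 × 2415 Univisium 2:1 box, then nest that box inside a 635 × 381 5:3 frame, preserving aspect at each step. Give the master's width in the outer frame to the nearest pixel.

1.43:1 IMAX in 4830×2415: fills the height, so the master is 3453.45 × 2415.00.
The Univisium 2:1 canvas is width-limited in 635×381, giving 635.00 × 317.50; scale factor 0.1315.
The master scales with it: width 3453.45 × 0.1315 ≈ 454.02.

454 px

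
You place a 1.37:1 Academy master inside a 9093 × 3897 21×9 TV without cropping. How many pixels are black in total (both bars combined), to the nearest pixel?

14629767 pixels

1.37:1 Academy (1.370) < 21×9 (2.333), so the master fills the height.
The master is 3897 × 1.370 ≈ 5338.8900 px wide.
9093 − 5338.8900 = 3754.1100 px of bars.
That's 3754.1100 × 3897 ≈ 14629767 black pixels.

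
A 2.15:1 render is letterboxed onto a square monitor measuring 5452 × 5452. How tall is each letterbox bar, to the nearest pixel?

2.15:1 (2.150) > square (1.000), so the render fills the width.
That makes the image 2535.81 px tall (5452 / 2.150).
Black = 5452 − 2535.81 = 2916.19 px, or 1458.09 per bar.

1458 px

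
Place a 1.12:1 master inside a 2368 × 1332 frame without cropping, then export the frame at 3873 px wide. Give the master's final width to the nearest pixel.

2440 px

At 2368×1332 the master is height-limited, so width = 1332 × 1.120 ≈ 1491.84 px.
The frame scales by 3873/2368 = 1.6356; 1491.84 × 1.6356 ≈ 2439.99 px.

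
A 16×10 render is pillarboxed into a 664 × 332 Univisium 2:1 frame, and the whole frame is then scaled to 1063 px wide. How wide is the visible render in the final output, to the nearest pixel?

850 px

Fitted into 664×332, the render spans the height; its width is 332 × 16/10 ≈ 531.20 px.
Resizing to 1063 px wide multiplies everything by 1.6009: 531.20 → 850.40 px.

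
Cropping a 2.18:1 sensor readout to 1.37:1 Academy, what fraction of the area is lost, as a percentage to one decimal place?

Going from 2.18:1 to 1.37:1 Academy means cutting width while keeping height.
Area ratio = (1.370)/(2.180) = 62.84%; the remaining 37.16% is cropped out.

37.2%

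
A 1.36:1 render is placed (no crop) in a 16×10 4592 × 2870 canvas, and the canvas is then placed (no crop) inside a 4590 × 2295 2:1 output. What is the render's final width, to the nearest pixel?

Inside the 4592×2870 canvas the render is height-limited at 3903.20 × 2870.00.
The 16×10 canvas is height-limited in 4590×2295, giving 3672.00 × 2295.00; scale factor 0.7997.
So the render's width is 3903.20 × 0.7997 ≈ 3121.20.

3121 px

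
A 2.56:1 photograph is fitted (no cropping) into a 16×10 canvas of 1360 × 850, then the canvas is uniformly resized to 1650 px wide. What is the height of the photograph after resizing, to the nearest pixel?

At 1360×850 the photograph is width-limited, so height = 1360 / 2.560 ≈ 531.25 px.
Scaling 1360 → 1650 is ×1.2132, so the height becomes 531.25 × 1.2132 ≈ 644.53 px.

645 px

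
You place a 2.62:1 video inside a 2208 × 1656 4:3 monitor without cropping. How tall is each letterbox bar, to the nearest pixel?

Since 2.620 > 1.333, the video is width-limited.
The video is 2208 / 2.620 ≈ 842.75 px tall.
1656 − 842.75 = 813.25 px of bars (406.63 each).

407 px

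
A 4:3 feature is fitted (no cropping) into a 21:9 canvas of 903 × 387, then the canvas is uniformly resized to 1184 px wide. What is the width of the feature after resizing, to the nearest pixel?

677 px

At 903×387 the feature is height-limited, so width = 387 × 4/3 ≈ 516.00 px.
The frame scales by 1184/903 = 1.3112; 516.00 × 1.3112 ≈ 676.57 px.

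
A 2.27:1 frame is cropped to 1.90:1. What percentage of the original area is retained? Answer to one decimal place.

1.90:1 is narrower than 2.27:1, so the crop keeps the full height and trims the width.
Area ratio = (1.900)/(2.270) = 83.70% retained.

83.7%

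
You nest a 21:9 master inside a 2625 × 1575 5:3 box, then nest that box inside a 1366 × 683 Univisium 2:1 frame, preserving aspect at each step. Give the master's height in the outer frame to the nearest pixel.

488 px

21:9 in 2625×1575: fills the width, so the master is 2625.00 × 1125.00.
The 5:3 canvas is height-limited in 1366×683, giving 1138.33 × 683.00; scale factor 0.4337.
The master scales with it: height 1125.00 × 0.4337 ≈ 487.86.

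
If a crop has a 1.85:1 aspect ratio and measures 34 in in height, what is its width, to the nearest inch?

34 × 1.850 = 62.90.

63 in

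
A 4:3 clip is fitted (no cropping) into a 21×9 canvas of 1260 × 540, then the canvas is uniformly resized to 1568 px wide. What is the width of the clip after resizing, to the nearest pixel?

896 px

At 1260×540 the clip is height-limited, so width = 540 × 4/3 ≈ 720.00 px.
Resizing to 1568 px wide multiplies everything by 1.2444: 720.00 → 896.00 px.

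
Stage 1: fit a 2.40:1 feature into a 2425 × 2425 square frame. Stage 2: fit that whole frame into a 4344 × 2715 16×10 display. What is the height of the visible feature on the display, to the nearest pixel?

2.40:1 in 2425×2425: fills the width, so the feature is 2425.00 × 1010.42.
The square canvas is height-limited in 4344×2715, giving 2715.00 × 2715.00; scale factor 1.1196.
So the feature's height is 1010.42 × 1.1196 ≈ 1131.25.

1131 px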